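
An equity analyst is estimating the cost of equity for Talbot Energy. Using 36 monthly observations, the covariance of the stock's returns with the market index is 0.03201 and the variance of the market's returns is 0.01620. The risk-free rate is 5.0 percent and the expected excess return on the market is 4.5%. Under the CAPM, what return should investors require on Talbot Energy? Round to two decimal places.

13.89%

β = Cov(R_i, R_m) / Var(R_m) = 0.03201 / 0.01620 = 1.9759
E(R) = R_f + β × MRP = 5.0% + 1.9759 × 4.5% = 13.89%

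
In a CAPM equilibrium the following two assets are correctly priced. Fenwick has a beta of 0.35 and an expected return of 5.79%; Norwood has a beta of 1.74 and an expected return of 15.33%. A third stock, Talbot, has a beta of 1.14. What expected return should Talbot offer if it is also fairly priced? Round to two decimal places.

MRP (SML slope) = (15.33% − 5.79%) / (1.74 − 0.35) = 9.54% / 1.39 = 6.8633%
R_f (intercept) = 5.79% − 0.35 × 6.8633% = 3.3878%
E(R_Talbot) = R_f + β × MRP = 3.3878% + 1.14 × 6.8633% = 11.21%

11.21%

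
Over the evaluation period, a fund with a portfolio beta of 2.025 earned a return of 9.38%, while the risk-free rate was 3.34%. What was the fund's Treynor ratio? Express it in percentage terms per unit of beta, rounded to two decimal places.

Treynor = (R_P − R_f) / β_P = (9.38% − 3.34%) / 2.0250 = 6.04% / 2.0250 = 2.98%

2.98%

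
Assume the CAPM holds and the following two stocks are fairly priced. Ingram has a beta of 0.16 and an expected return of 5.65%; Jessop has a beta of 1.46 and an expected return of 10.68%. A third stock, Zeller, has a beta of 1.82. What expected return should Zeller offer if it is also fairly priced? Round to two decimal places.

MRP (SML slope) = (10.68% − 5.65%) / (1.46 − 0.16) = 5.03% / 1.30 = 3.8692%
R_f (intercept) = 5.65% − 0.16 × 3.8692% = 5.0309%
E(R_Zeller) = R_f + β × MRP = 5.0309% + 1.82 × 3.8692% = 12.07%

12.07%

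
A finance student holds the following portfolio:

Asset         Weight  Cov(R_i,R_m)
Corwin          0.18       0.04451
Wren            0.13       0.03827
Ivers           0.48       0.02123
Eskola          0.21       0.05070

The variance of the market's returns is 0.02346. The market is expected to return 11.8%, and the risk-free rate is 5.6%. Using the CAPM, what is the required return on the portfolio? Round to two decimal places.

β_Corwin = 0.04451 / 0.02346 = 1.8973
β_Wren = 0.03827 / 0.02346 = 1.6313
β_Ivers = 0.02123 / 0.02346 = 0.9049
β_Eskola = 0.05070 / 0.02346 = 2.1611
β_P = Σ w_i β_i = 0.18×1.8973 + 0.13×1.6313 + 0.48×0.9049 + 0.21×2.1611 = 1.4418
MRP = 11.8% − 5.6% = 6.20%
E(R_P) = R_f + β_P × MRP = 5.6% + 1.4418 × 6.2% = 14.54%

14.54%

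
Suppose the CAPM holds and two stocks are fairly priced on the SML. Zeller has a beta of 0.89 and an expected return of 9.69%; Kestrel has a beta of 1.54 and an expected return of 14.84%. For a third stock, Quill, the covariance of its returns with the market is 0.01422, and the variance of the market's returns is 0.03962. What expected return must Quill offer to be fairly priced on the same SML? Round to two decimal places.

5.48%

MRP = (14.84% − 9.69%) / (1.54 − 0.89) = 7.9231%
R_f = 9.69% − 0.89 × 7.9231% = 2.6384%
β_Quill = Cov / Var(R_m) = 0.01422 / 0.03962 = 0.3589
E(R_Quill) = R_f + β × MRP = 2.6384% + 0.3589 × 7.9231% = 5.48%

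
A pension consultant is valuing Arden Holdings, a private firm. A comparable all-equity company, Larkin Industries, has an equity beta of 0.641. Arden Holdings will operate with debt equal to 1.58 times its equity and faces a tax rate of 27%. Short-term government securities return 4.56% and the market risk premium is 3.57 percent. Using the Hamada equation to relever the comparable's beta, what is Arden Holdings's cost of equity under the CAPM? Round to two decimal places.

β_L = β_U × [1 + (1 − t)(D/E)] = 0.641 × [1 + (1 − 0.27) × 1.58]
    = 0.641 × [1 + 0.73 × 1.58] = 0.641 × 2.1534 = 1.3803
E(R) = R_f + β_L × MRP = 4.56% + 1.3803 × 3.57% = 9.49%

9.49%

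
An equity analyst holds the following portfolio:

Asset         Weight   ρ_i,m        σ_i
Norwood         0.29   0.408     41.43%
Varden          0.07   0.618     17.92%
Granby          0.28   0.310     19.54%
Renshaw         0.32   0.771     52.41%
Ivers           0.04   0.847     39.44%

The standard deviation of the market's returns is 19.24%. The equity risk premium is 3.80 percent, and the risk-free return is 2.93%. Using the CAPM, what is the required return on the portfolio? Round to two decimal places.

7.20%

β_Norwood = 0.408 × 41.43% / 19.24% = 0.8786
β_Varden = 0.618 × 17.92% / 19.24% = 0.5756
β_Granby = 0.310 × 19.54% / 19.24% = 0.3148
β_Renshaw = 0.771 × 52.41% / 19.24% = 2.1002
β_Ivers = 0.847 × 39.44% / 19.24% = 1.7363
β_P = Σ w_i β_i = 0.29×0.8786 + 0.07×0.5756 + 0.28×0.3148 + 0.32×2.1002 + 0.04×1.7363 = 1.1247
E(R_P) = R_f + β_P × MRP = 2.93% + 1.1247 × 3.80% = 7.20%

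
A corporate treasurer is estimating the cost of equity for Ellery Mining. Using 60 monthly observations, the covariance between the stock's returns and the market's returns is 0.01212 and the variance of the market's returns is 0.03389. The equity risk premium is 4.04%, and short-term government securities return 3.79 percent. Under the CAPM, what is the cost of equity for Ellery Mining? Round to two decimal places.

5.23%

β = Cov(R_i, R_m) / Var(R_m) = 0.01212 / 0.03389 = 0.3576
E(R) = R_f + β × MRP = 3.79% + 0.3576 × 4.04% = 5.23%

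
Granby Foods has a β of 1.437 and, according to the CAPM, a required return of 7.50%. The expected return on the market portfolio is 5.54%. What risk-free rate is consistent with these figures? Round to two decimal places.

1.05%

E(R) = R_f + β(E(R_m) − R_f) = R_f(1 − β) + β·E(R_m)
7.50% = R_f × (1 − 1.437) + 1.437 × 5.54%
7.50% = R_f × -0.437 + 7.96098%
R_f = (7.50% − 7.96098%) / -0.437 = 1.05%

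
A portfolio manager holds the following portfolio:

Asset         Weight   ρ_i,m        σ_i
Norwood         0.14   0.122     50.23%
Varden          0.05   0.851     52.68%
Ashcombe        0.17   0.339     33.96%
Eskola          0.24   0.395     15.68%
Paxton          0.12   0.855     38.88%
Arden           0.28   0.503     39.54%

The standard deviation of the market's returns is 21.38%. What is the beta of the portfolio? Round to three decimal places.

0.753

β_Norwood = 0.122 × 50.23% / 21.38% = 0.2866
β_Varden = 0.851 × 52.68% / 21.38% = 2.0969
β_Ashcombe = 0.339 × 33.96% / 21.38% = 0.5385
β_Eskola = 0.395 × 15.68% / 21.38% = 0.2897
β_Paxton = 0.855 × 38.88% / 21.38% = 1.5548
β_Arden = 0.503 × 39.54% / 21.38% = 0.9302
β_P = Σ w_i β_i = 0.14×0.2866 + 0.05×2.0969 + 0.17×0.5385 + 0.24×0.2897 + 0.12×1.5548 + 0.28×0.9302 = 0.7531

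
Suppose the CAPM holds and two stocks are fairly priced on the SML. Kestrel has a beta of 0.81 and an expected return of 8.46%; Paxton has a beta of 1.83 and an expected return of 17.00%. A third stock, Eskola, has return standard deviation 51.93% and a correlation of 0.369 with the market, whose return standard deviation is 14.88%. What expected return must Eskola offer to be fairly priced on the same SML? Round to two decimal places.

12.46%

MRP = (17.00% − 8.46%) / (1.83 − 0.81) = 8.3725%
R_f = 8.46% − 0.81 × 8.3725% = 1.6783%
β_Eskola = ρ·σ_i/σ_m = 0.369 × 51.93 / 14.88 = 1.2878
E(R_Eskola) = R_f + β × MRP = 1.6783% + 1.2878 × 8.3725% = 12.46%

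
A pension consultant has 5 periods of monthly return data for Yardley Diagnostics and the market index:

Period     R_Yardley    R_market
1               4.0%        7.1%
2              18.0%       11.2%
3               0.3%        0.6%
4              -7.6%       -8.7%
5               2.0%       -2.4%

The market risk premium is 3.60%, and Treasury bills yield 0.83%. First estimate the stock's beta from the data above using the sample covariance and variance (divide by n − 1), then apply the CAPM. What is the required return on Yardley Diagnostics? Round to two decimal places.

Mean R_i = (4.0 + 18.0 + 0.3 − 7.6 + 2.0) / 5 = 3.3400%
Mean R_m = (7.1 + 11.2 + 0.6 − 8.7 − 2.4) / 5 = 1.5600%
Σ(R_i − R̄_i)(R_m − R̄_m) = 265.4480  ⇒  Cov = 265.4480 / 4 = 66.3620
Σ(R_m − R̄_m)² = 245.4920  ⇒  Var(R_m) = 245.4920 / 4 = 61.3730
β = Cov / Var(R_m) = 66.3620 / 61.3730 = 1.0813
E(R) = R_f + β × MRP = 0.83% + 1.0813 × 3.60% = 4.72%

4.72%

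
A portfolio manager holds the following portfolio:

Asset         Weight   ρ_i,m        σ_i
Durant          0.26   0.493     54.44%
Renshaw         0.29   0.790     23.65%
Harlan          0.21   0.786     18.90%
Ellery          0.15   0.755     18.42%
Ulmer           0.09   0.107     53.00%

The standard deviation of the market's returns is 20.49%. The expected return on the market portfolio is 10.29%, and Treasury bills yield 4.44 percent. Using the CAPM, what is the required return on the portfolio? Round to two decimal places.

β_Durant = 0.493 × 54.44% / 20.49% = 1.3099
β_Renshaw = 0.790 × 23.65% / 20.49% = 0.9118
β_Harlan = 0.786 × 18.90% / 20.49% = 0.7250
β_Ellery = 0.755 × 18.42% / 20.49% = 0.6787
β_Ulmer = 0.107 × 53.00% / 20.49% = 0.2768
β_P = Σ w_i β_i = 0.26×1.3099 + 0.29×0.9118 + 0.21×0.7250 + 0.15×0.6787 + 0.09×0.2768 = 0.8840
MRP = 10.29% − 4.44% = 5.85%
E(R_P) = R_f + β_P × MRP = 4.44% + 0.8840 × 5.85% = 9.61%

9.61%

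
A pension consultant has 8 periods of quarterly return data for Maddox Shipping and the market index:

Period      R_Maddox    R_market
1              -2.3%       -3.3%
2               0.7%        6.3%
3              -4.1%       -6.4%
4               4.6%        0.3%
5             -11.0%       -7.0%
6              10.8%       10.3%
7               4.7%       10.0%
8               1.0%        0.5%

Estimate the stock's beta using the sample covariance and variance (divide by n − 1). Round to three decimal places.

0.810

Mean R_i = (-2.3 + 0.7 − 4.1 + 4.6 − 11.0 + 10.8 + 4.7 + 1.0) / 8 = 0.5500%
Mean R_m = (-3.3 + 6.3 − 6.4 + 0.3 − 7.0 + 10.3 + 10.0 + 0.5) / 8 = 1.3375%
Σ(R_i − R̄_i)(R_m − R̄_m) = 269.4750  ⇒  Cov = 269.4750 / 7 = 38.4964
Σ(R_m − R̄_m)² = 332.6588  ⇒  Var(R_m) = 332.6588 / 7 = 47.5227
β = Cov / Var(R_m) = 38.4964 / 47.5227 = 0.8101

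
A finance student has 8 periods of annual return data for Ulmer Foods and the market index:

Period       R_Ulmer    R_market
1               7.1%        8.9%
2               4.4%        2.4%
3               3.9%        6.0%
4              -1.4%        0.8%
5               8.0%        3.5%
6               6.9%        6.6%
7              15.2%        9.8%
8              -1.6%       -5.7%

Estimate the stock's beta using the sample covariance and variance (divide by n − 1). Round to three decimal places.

0.889

Mean R_i = (7.1 + 4.4 + 3.9 − 1.4 + 8.0 + 6.9 + 15.2 − 1.6) / 8 = 5.3125%
Mean R_m = (8.9 + 2.4 + 6.0 + 0.8 + 3.5 + 6.6 + 9.8 − 5.7) / 8 = 4.0375%
Σ(R_i − R̄_i)(R_m − R̄_m) = 156.0563  ⇒  Cov = 156.0563 / 7 = 22.2938
Σ(R_m − R̄_m)² = 175.5388  ⇒  Var(R_m) = 175.5388 / 7 = 25.0770
β = Cov / Var(R_m) = 22.2938 / 25.0770 = 0.8890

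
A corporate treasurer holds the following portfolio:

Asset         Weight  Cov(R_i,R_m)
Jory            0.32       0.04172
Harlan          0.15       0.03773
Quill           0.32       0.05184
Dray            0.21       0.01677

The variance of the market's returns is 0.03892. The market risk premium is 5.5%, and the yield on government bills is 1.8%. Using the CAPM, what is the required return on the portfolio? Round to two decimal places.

β_Jory = 0.04172 / 0.03892 = 1.0719
β_Harlan = 0.03773 / 0.03892 = 0.9694
β_Quill = 0.05184 / 0.03892 = 1.3320
β_Dray = 0.01677 / 0.03892 = 0.4309
β_P = Σ w_i β_i = 0.32×1.0719 + 0.15×0.9694 + 0.32×1.3320 + 0.21×0.4309 = 1.0051
E(R_P) = R_f + β_P × MRP = 1.8% + 1.0051 × 5.5% = 7.33%

7.33%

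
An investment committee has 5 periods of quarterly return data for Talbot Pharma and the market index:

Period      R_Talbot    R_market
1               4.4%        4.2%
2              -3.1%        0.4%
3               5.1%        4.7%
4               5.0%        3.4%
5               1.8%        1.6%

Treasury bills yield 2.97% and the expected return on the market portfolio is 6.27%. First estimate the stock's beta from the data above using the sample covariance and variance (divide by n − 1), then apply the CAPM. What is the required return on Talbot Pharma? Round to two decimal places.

Mean R_i = (4.4 − 3.1 + 5.1 + 5.0 + 1.8) / 5 = 2.6400%
Mean R_m = (4.2 + 0.4 + 4.7 + 3.4 + 1.6) / 5 = 2.8600%
Σ(R_i − R̄_i)(R_m − R̄_m) = 23.3380  ⇒  Cov = 23.3380 / 4 = 5.8345
Σ(R_m − R̄_m)² = 13.1120  ⇒  Var(R_m) = 13.1120 / 4 = 3.2780
β = Cov / Var(R_m) = 5.8345 / 3.2780 = 1.7799
MRP = 6.27% − 2.97% = 3.30%
E(R) = R_f + β × MRP = 2.97% + 1.7799 × 3.30% = 8.84%

8.84%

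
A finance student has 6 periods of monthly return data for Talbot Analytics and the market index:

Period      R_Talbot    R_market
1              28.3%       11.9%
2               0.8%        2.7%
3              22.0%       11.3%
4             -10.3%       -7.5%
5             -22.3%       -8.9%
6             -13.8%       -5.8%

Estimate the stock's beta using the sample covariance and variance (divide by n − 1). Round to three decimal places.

2.121

Mean R_i = (28.3 + 0.8 + 22.0 − 10.3 − 22.3 − 13.8) / 6 = 0.7833%
Mean R_m = (11.9 + 2.7 + 11.3 − 7.5 − 8.9 − 5.8) / 6 = 0.6167%
Σ(R_i − R̄_i)(R_m − R̄_m) = 940.3917  ⇒  Cov = 940.3917 / 5 = 188.0783
Σ(R_m − R̄_m)² = 443.4083  ⇒  Var(R_m) = 443.4083 / 5 = 88.6817
β = Cov / Var(R_m) = 188.0783 / 88.6817 = 2.1208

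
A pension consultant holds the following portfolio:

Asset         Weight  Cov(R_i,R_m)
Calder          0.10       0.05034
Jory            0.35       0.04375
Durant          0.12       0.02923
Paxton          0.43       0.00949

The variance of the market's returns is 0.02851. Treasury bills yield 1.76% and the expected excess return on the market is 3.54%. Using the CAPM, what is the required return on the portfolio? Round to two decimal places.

β_Calder = 0.05034 / 0.02851 = 1.7657
β_Jory = 0.04375 / 0.02851 = 1.5345
β_Durant = 0.02923 / 0.02851 = 1.0253
β_Paxton = 0.00949 / 0.02851 = 0.3329
β_P = Σ w_i β_i = 0.10×1.7657 + 0.35×1.5345 + 0.12×1.0253 + 0.43×0.3329 = 0.9798
E(R_P) = R_f + β_P × MRP = 1.76% + 0.9798 × 3.54% = 5.23%

5.23%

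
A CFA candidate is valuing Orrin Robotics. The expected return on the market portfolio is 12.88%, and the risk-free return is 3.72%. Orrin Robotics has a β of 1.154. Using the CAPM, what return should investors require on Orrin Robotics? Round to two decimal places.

Market risk premium = E(R_m) − R_f = 12.88% − 3.72% = 9.16%
E(R) = R_f + β × MRP = 3.72% + 1.154 × 9.16% = 14.29%

14.29%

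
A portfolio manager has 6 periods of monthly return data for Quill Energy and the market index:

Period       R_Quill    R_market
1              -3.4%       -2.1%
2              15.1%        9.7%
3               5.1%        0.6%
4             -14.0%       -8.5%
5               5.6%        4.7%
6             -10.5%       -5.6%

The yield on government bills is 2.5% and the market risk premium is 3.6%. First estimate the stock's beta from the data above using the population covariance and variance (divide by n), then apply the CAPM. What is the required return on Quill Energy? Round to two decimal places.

8.28%

Mean R_i = (-3.4 + 15.1 + 5.1 − 14.0 + 5.6 − 10.5) / 6 = -0.3500%
Mean R_m = (-2.1 + 9.7 + 0.6 − 8.5 + 4.7 − 5.6) / 6 = -0.2000%
Σ(R_i − R̄_i)(R_m − R̄_m) = 360.3700  ⇒  Cov = 360.3700 / 6 = 60.0617
Σ(R_m − R̄_m)² = 224.3200  ⇒  Var(R_m) = 224.3200 / 6 = 37.3867
β = Cov / Var(R_m) = 60.0617 / 37.3867 = 1.6065
E(R) = R_f + β × MRP = 2.5% + 1.6065 × 3.6% = 8.28%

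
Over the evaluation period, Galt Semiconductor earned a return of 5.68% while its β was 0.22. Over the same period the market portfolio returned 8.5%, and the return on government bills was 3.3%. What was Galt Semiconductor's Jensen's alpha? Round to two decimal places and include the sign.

+1.24%

Market excess return = 8.5% − 3.3% = 5.20%
CAPM benchmark = R_f + β(R_m − R_f) = 3.3% + 0.22 × 5.2% = 4.4440%
α = actual − benchmark = 5.68% − 4.4440% = +1.24%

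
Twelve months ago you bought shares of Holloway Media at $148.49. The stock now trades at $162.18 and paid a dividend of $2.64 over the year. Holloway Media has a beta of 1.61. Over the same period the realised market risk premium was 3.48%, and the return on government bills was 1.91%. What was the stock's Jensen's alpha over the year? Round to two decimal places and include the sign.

Realised HPR = (P1 + D1 − P0) / P0 = (162.18 + 2.64 − 148.49) / 148.49 = 16.33 / 148.49 = 10.9974%
CAPM required = R_f + β·MRP = 1.91% + 1.61 × 3.48% = 7.5128%
α = realised − required = 10.9974% − 7.5128% = +3.48%

+3.48%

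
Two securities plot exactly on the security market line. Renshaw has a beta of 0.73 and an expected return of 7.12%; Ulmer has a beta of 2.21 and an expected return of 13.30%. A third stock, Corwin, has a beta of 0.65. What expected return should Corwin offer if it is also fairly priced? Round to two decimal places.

6.79%

MRP (SML slope) = (13.30% − 7.12%) / (2.21 − 0.73) = 6.18% / 1.48 = 4.1757%
R_f (intercept) = 7.12% − 0.73 × 4.1757% = 4.0717%
E(R_Corwin) = R_f + β × MRP = 4.0717% + 0.65 × 4.1757% = 6.79%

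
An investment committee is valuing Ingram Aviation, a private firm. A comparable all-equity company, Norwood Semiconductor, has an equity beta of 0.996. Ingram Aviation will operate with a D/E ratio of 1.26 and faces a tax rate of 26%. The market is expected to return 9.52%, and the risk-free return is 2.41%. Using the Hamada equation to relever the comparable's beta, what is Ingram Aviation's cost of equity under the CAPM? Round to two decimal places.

16.09%

β_L = β_U × [1 + (1 − t)(D/E)] = 0.996 × [1 + (1 − 0.26) × 1.26]
    = 0.996 × [1 + 0.74 × 1.26] = 0.996 × 1.9324 = 1.9247
MRP = 9.52% − 2.41% = 7.11%
E(R) = R_f + β_L × MRP = 2.41% + 1.9247 × 7.11% = 16.09%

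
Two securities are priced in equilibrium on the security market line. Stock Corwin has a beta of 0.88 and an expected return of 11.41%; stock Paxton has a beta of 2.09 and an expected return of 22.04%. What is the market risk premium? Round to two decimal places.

Both satisfy E(R) = R_f + β·MRP, so the slope of the SML is
MRP = (22.04% − 11.41%) / (2.09 − 0.88) = 10.63% / 1.21 = 8.7851%

8.79%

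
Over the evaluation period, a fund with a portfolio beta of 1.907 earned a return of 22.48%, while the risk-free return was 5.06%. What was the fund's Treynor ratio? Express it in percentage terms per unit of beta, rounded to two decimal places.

Treynor = (R_P − R_f) / β_P = (22.48% − 5.06%) / 1.9070 = 17.42% / 1.9070 = 9.13%

9.13%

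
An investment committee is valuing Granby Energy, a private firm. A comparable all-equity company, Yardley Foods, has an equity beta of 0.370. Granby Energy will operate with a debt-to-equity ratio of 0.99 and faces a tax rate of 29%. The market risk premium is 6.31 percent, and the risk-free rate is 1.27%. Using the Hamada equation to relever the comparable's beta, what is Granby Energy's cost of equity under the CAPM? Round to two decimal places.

5.25%

β_L = β_U × [1 + (1 − t)(D/E)] = 0.370 × [1 + (1 − 0.29) × 0.99]
    = 0.370 × [1 + 0.71 × 0.99] = 0.370 × 1.7029 = 0.6301
E(R) = R_f + β_L × MRP = 1.27% + 0.6301 × 6.31% = 5.25%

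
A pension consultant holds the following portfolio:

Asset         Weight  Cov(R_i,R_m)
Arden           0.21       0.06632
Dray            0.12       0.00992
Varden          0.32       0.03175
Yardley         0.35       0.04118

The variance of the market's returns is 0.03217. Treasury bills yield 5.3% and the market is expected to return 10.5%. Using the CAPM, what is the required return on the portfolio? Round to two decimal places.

β_Arden = 0.06632 / 0.03217 = 2.0615
β_Dray = 0.00992 / 0.03217 = 0.3084
β_Varden = 0.03175 / 0.03217 = 0.9869
β_Yardley = 0.04118 / 0.03217 = 1.2801
β_P = Σ w_i β_i = 0.21×2.0615 + 0.12×0.3084 + 0.32×0.9869 + 0.35×1.2801 = 1.2338
MRP = 10.5% − 5.3% = 5.20%
E(R_P) = R_f + β_P × MRP = 5.3% + 1.2338 × 5.2% = 11.72%

11.72%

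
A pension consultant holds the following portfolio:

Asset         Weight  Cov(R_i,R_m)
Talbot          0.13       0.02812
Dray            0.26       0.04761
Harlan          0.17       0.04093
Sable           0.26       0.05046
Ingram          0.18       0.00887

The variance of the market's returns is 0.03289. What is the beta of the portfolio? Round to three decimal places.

β_Talbot = 0.02812 / 0.03289 = 0.8550
β_Dray = 0.04761 / 0.03289 = 1.4476
β_Harlan = 0.04093 / 0.03289 = 1.2445
β_Sable = 0.05046 / 0.03289 = 1.5342
β_Ingram = 0.00887 / 0.03289 = 0.2697
β_P = Σ w_i β_i = 0.13×0.8550 + 0.26×1.4476 + 0.17×1.2445 + 0.26×1.5342 + 0.18×0.2697 = 1.1465

1.147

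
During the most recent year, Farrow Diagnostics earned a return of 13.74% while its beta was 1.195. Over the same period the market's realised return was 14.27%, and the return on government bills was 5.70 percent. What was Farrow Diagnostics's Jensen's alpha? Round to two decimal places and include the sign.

Market excess return = 14.27% − 5.70% = 8.57%
CAPM benchmark = R_f + β(R_m − R_f) = 5.70% + 1.195 × 8.57% = 15.94115%
α = actual − benchmark = 13.74% − 15.94115% = -2.20%

-2.20%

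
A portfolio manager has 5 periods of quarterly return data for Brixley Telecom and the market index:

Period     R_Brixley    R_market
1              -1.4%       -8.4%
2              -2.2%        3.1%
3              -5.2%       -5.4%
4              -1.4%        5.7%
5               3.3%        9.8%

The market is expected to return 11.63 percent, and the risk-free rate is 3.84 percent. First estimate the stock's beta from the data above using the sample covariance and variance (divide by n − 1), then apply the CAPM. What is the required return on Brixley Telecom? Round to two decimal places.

Mean R_i = (-1.4 − 2.2 − 5.2 − 1.4 + 3.3) / 5 = -1.3800%
Mean R_m = (-8.4 + 3.1 − 5.4 + 5.7 + 9.8) / 5 = 0.9600%
Σ(R_i − R̄_i)(R_m − R̄_m) = 64.0040  ⇒  Cov = 64.0040 / 4 = 16.0010
Σ(R_m − R̄_m)² = 233.2520  ⇒  Var(R_m) = 233.2520 / 4 = 58.3130
β = Cov / Var(R_m) = 16.0010 / 58.3130 = 0.2744
MRP = 11.63% − 3.84% = 7.79%
E(R) = R_f + β × MRP = 3.84% + 0.2744 × 7.79% = 5.98%

5.98%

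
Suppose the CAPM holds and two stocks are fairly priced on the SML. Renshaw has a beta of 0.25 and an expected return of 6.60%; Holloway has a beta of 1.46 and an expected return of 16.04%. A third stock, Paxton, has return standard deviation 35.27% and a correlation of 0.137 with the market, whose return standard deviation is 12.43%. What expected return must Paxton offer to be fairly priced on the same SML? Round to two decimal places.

7.68%

MRP = (16.04% − 6.60%) / (1.46 − 0.25) = 7.8017%
R_f = 6.60% − 0.25 × 7.8017% = 4.6496%
β_Paxton = ρ·σ_i/σ_m = 0.137 × 35.27 / 12.43 = 0.3887
E(R_Paxton) = R_f + β × MRP = 4.6496% + 0.3887 × 7.8017% = 7.68%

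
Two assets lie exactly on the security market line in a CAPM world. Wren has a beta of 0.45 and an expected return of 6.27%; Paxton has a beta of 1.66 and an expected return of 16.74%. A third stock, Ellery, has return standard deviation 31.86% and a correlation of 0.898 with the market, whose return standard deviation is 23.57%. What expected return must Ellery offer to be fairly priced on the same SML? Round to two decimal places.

MRP = (16.74% − 6.27%) / (1.66 − 0.45) = 8.6529%
R_f = 6.27% − 0.45 × 8.6529% = 2.3762%
β_Ellery = ρ·σ_i/σ_m = 0.898 × 31.86 / 23.57 = 1.2138
E(R_Ellery) = R_f + β × MRP = 2.3762% + 1.2138 × 8.6529% = 12.88%

12.88%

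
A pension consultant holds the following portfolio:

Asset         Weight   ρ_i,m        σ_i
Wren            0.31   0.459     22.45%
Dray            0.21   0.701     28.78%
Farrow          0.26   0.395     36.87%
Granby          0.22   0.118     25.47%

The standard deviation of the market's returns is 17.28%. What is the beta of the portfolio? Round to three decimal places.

0.687

β_Wren = 0.459 × 22.45% / 17.28% = 0.5963
β_Dray = 0.701 × 28.78% / 17.28% = 1.1675
β_Farrow = 0.395 × 36.87% / 17.28% = 0.8428
β_Granby = 0.118 × 25.47% / 17.28% = 0.1739
β_P = Σ w_i β_i = 0.31×0.5963 + 0.21×1.1675 + 0.26×0.8428 + 0.22×0.1739 = 0.6874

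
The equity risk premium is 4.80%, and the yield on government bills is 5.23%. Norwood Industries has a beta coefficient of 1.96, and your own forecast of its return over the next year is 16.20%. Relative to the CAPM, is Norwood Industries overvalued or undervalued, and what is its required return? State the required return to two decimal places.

Undervalued; required return 14.64%

Required return = R_f + β·MRP = 5.23% + 1.96 × 4.80% = 14.64%
Forecast 16.20% > required 14.64% → the stock plots above the SML → undervalued.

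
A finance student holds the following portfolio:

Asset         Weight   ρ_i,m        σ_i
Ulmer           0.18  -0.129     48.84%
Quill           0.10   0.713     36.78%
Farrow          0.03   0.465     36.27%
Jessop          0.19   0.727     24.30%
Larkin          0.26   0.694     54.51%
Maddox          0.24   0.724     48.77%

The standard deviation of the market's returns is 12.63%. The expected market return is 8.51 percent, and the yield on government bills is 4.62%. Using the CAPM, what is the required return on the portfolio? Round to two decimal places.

11.91%

β_Ulmer = -0.129 × 48.84% / 12.63% = -0.4988
β_Quill = 0.713 × 36.78% / 12.63% = 2.0763
β_Farrow = 0.465 × 36.27% / 12.63% = 1.3354
β_Jessop = 0.727 × 24.30% / 12.63% = 1.3987
β_Larkin = 0.694 × 54.51% / 12.63% = 2.9952
β_Maddox = 0.724 × 48.77% / 12.63% = 2.7957
β_P = Σ w_i β_i = 0.18×-0.4988 + 0.10×2.0763 + 0.03×1.3354 + 0.19×1.3987 + 0.26×2.9952 + 0.24×2.7957 = 1.8734
MRP = 8.51% − 4.62% = 3.89%
E(R_P) = R_f + β_P × MRP = 4.62% + 1.8734 × 3.89% = 11.91%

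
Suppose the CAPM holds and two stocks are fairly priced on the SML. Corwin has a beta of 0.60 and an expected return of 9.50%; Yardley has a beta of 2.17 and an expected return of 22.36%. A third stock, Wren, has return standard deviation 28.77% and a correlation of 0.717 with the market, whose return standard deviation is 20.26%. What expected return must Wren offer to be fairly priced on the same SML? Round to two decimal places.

MRP = (22.36% − 9.50%) / (2.17 − 0.60) = 8.1911%
R_f = 9.50% − 0.60 × 8.1911% = 4.5853%
β_Wren = ρ·σ_i/σ_m = 0.717 × 28.77 / 20.26 = 1.0182
E(R_Wren) = R_f + β × MRP = 4.5853% + 1.0182 × 8.1911% = 12.93%

12.93%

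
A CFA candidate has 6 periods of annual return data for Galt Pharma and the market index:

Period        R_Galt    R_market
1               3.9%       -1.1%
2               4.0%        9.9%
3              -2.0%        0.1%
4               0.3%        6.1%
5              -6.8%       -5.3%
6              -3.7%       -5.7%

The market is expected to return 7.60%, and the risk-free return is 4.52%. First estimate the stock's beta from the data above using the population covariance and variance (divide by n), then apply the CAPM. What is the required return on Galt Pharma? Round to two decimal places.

Mean R_i = (3.9 + 4.0 − 2.0 + 0.3 − 6.8 − 3.7) / 6 = -0.7167%
Mean R_m = (-1.1 + 9.9 + 0.1 + 6.1 − 5.3 − 5.7) / 6 = 0.6667%
Σ(R_i − R̄_i)(R_m − R̄_m) = 96.9367  ⇒  Cov = 96.9367 / 6 = 16.1561
Σ(R_m − R̄_m)² = 194.3533  ⇒  Var(R_m) = 194.3533 / 6 = 32.3922
β = Cov / Var(R_m) = 16.1561 / 32.3922 = 0.4988
MRP = 7.60% − 4.52% = 3.08%
E(R) = R_f + β × MRP = 4.52% + 0.4988 × 3.08% = 6.06%

6.06%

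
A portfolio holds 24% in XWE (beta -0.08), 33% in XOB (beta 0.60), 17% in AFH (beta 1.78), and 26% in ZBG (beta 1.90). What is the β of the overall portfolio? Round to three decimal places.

0.975

β_P = Σ w_i β_i = 0.24×-0.08 + 0.33×0.60 + 0.17×1.78 + 0.26×1.90 = 0.9754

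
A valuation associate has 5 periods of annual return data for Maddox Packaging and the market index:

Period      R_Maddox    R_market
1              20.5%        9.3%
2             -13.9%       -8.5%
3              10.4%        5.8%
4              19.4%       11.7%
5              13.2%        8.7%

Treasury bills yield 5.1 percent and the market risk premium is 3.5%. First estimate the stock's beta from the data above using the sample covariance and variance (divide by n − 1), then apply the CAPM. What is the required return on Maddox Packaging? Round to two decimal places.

11.08%

Mean R_i = (20.5 − 13.9 + 10.4 + 19.4 + 13.2) / 5 = 9.9200%
Mean R_m = (9.3 − 8.5 + 5.8 + 11.7 + 8.7) / 5 = 5.4000%
Σ(R_i − R̄_i)(R_m − R̄_m) = 443.1000  ⇒  Cov = 443.1000 / 4 = 110.7750
Σ(R_m − R̄_m)² = 259.1600  ⇒  Var(R_m) = 259.1600 / 4 = 64.7900
β = Cov / Var(R_m) = 110.7750 / 64.7900 = 1.7098
E(R) = R_f + β × MRP = 5.1% + 1.7098 × 3.5% = 11.08%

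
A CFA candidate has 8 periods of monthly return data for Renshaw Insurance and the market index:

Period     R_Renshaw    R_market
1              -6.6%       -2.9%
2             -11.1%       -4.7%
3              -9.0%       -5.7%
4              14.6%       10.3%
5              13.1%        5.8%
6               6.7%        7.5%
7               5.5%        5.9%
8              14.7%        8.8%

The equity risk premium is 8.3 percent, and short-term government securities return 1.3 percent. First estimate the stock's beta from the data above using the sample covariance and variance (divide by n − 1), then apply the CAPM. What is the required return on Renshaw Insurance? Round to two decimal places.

14.72%

Mean R_i = (-6.6 − 11.1 − 9.0 + 14.6 + 13.1 + 6.7 + 5.5 + 14.7) / 8 = 3.4875%
Mean R_m = (-2.9 − 4.7 − 5.7 + 10.3 + 5.8 + 7.5 + 5.9 + 8.8) / 8 = 3.1250%
Σ(R_i − R̄_i)(R_m − R̄_m) = 473.8425  ⇒  Cov = 473.8425 / 7 = 67.6918
Σ(R_m − R̄_m)² = 293.0950  ⇒  Var(R_m) = 293.0950 / 7 = 41.8707
β = Cov / Var(R_m) = 67.6918 / 41.8707 = 1.6167
E(R) = R_f + β × MRP = 1.3% + 1.6167 × 8.3% = 14.72%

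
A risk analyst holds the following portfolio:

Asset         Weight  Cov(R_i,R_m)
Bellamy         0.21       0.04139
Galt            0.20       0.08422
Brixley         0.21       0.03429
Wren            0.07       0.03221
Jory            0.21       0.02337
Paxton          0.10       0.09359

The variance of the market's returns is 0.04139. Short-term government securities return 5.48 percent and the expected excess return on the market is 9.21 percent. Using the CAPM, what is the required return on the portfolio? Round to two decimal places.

β_Bellamy = 0.04139 / 0.04139 = 1.0000
β_Galt = 0.08422 / 0.04139 = 2.0348
β_Brixley = 0.03429 / 0.04139 = 0.8285
β_Wren = 0.03221 / 0.04139 = 0.7782
β_Jory = 0.02337 / 0.04139 = 0.5646
β_Paxton = 0.09359 / 0.04139 = 2.2612
β_P = Σ w_i β_i = 0.21×1.0000 + 0.20×2.0348 + 0.21×0.8285 + 0.07×0.7782 + 0.21×0.5646 + 0.10×2.2612 = 1.1901
E(R_P) = R_f + β_P × MRP = 5.48% + 1.1901 × 9.21% = 16.44%

16.44%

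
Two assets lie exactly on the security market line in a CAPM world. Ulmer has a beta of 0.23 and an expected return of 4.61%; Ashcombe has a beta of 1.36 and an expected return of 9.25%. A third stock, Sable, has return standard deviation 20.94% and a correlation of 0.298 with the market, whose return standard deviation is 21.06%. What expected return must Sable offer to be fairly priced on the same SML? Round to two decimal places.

4.88%

MRP = (9.25% − 4.61%) / (1.36 − 0.23) = 4.1062%
R_f = 4.61% − 0.23 × 4.1062% = 3.6656%
β_Sable = ρ·σ_i/σ_m = 0.298 × 20.94 / 21.06 = 0.2963
E(R_Sable) = R_f + β × MRP = 3.6656% + 0.2963 × 4.1062% = 4.88%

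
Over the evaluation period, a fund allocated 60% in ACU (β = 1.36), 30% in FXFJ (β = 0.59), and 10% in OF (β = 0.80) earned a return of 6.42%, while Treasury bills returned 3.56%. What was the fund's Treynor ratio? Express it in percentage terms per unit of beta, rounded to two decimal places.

2.67%

β_P = 0.60×1.36 + 0.30×0.59 + 0.10×0.80 = 1.0730
Treynor = (R_P − R_f) / β_P = (6.42% − 3.56%) / 1.0730 = 2.86% / 1.0730 = 2.67%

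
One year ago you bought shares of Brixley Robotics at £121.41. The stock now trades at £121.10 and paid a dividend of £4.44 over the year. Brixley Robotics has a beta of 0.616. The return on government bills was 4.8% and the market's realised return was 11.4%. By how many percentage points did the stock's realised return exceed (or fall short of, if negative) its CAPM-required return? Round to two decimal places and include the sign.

-5.46%

Realised HPR = (P1 + D1 − P0) / P0 = (121.10 + 4.44 − 121.41) / 121.41 = 4.13 / 121.41 = 3.4017%
MRP = 11.4% − 4.8% = 6.60%
CAPM required = R_f + β·MRP = 4.8% + 0.616 × 6.6% = 8.8656%
α = realised − required = 3.4017% − 8.8656% = -5.46%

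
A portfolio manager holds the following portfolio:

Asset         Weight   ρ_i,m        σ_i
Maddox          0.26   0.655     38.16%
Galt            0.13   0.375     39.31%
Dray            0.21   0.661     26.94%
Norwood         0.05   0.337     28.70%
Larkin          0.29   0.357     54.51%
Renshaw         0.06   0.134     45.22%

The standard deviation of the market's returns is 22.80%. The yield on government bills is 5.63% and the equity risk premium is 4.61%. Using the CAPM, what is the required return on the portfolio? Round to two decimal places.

9.40%

β_Maddox = 0.655 × 38.16% / 22.80% = 1.0963
β_Galt = 0.375 × 39.31% / 22.80% = 0.6465
β_Dray = 0.661 × 26.94% / 22.80% = 0.7810
β_Norwood = 0.337 × 28.70% / 22.80% = 0.4242
β_Larkin = 0.357 × 54.51% / 22.80% = 0.8535
β_Renshaw = 0.134 × 45.22% / 22.80% = 0.2658
β_P = Σ w_i β_i = 0.26×1.0963 + 0.13×0.6465 + 0.21×0.7810 + 0.05×0.4242 + 0.29×0.8535 + 0.06×0.2658 = 0.8178
E(R_P) = R_f + β_P × MRP = 5.63% + 0.8178 × 4.61% = 9.40%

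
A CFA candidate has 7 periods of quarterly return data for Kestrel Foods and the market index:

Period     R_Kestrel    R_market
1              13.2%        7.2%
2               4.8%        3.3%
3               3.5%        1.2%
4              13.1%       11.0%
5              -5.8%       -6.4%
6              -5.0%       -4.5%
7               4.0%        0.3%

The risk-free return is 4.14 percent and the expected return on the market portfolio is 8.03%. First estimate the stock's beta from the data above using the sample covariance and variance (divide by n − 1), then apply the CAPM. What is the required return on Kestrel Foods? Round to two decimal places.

8.83%

Mean R_i = (13.2 + 4.8 + 3.5 + 13.1 − 5.8 − 5.0 + 4.0) / 7 = 3.9714%
Mean R_m = (7.2 + 3.3 + 1.2 + 11.0 − 6.4 − 4.5 + 0.3) / 7 = 1.7286%
Σ(R_i − R̄_i)(R_m − R̄_m) = 271.9457  ⇒  Cov = 271.9457 / 6 = 45.3243
Σ(R_m − R̄_m)² = 225.5543  ⇒  Var(R_m) = 225.5543 / 6 = 37.5924
β = Cov / Var(R_m) = 45.3243 / 37.5924 = 1.2057
MRP = 8.03% − 4.14% = 3.89%
E(R) = R_f + β × MRP = 4.14% + 1.2057 × 3.89% = 8.83%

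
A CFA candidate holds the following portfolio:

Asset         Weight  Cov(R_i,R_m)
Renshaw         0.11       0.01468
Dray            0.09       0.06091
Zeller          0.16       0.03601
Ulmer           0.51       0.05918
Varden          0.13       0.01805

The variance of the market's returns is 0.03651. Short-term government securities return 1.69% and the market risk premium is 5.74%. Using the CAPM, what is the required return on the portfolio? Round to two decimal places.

β_Renshaw = 0.01468 / 0.03651 = 0.4021
β_Dray = 0.06091 / 0.03651 = 1.6683
β_Zeller = 0.03601 / 0.03651 = 0.9863
β_Ulmer = 0.05918 / 0.03651 = 1.6209
β_Varden = 0.01805 / 0.03651 = 0.4944
β_P = Σ w_i β_i = 0.11×0.4021 + 0.09×1.6683 + 0.16×0.9863 + 0.51×1.6209 + 0.13×0.4944 = 1.2431
E(R_P) = R_f + β_P × MRP = 1.69% + 1.2431 × 5.74% = 8.83%

8.83%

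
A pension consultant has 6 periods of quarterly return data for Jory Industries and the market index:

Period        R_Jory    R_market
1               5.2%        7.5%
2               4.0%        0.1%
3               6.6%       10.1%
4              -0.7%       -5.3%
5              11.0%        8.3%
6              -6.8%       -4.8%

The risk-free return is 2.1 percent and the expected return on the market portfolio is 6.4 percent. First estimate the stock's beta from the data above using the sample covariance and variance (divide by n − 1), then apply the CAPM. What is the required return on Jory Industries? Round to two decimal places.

5.42%

Mean R_i = (5.2 + 4.0 + 6.6 − 0.7 + 11.0 − 6.8) / 6 = 3.2167%
Mean R_m = (7.5 + 0.1 + 10.1 − 5.3 + 8.3 − 4.8) / 6 = 2.6500%
Σ(R_i − R̄_i)(R_m − R̄_m) = 182.5650  ⇒  Cov = 182.5650 / 5 = 36.5130
Σ(R_m − R̄_m)² = 236.1550  ⇒  Var(R_m) = 236.1550 / 5 = 47.2310
β = Cov / Var(R_m) = 36.5130 / 47.2310 = 0.7731
MRP = 6.4% − 2.1% = 4.30%
E(R) = R_f + β × MRP = 2.1% + 0.7731 × 4.3% = 5.42%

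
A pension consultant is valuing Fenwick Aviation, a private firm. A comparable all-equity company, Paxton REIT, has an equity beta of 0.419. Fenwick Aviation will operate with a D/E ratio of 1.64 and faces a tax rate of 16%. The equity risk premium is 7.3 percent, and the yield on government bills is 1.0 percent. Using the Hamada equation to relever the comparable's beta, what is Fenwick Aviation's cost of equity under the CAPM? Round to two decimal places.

β_L = β_U × [1 + (1 − t)(D/E)] = 0.419 × [1 + (1 − 0.16) × 1.64]
    = 0.419 × [1 + 0.84 × 1.64] = 0.419 × 2.3776 = 0.9962
E(R) = R_f + β_L × MRP = 1.0% + 0.9962 × 7.3% = 8.27%

8.27%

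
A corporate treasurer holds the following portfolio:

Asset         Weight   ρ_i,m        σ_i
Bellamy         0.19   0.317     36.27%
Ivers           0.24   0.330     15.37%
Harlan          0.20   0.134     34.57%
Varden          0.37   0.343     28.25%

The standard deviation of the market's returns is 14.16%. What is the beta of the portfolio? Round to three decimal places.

0.559

β_Bellamy = 0.317 × 36.27% / 14.16% = 0.8120
β_Ivers = 0.330 × 15.37% / 14.16% = 0.3582
β_Harlan = 0.134 × 34.57% / 14.16% = 0.3271
β_Varden = 0.343 × 28.25% / 14.16% = 0.6843
β_P = Σ w_i β_i = 0.19×0.8120 + 0.24×0.3582 + 0.20×0.3271 + 0.37×0.6843 = 0.5589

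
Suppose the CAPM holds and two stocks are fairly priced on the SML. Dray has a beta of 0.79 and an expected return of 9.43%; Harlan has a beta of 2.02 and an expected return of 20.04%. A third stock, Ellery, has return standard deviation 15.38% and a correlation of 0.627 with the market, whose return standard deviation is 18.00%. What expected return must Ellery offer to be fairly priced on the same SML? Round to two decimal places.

7.24%

MRP = (20.04% − 9.43%) / (2.02 − 0.79) = 8.6260%
R_f = 9.43% − 0.79 × 8.6260% = 2.6155%
β_Ellery = ρ·σ_i/σ_m = 0.627 × 15.38 / 18.00 = 0.5357
E(R_Ellery) = R_f + β × MRP = 2.6155% + 0.5357 × 8.6260% = 7.24%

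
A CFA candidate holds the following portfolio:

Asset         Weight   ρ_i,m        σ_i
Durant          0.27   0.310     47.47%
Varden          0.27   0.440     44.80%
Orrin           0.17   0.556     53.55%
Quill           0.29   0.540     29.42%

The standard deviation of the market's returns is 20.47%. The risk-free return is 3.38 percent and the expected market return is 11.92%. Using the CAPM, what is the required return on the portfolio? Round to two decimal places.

β_Durant = 0.310 × 47.47% / 20.47% = 0.7189
β_Varden = 0.440 × 44.80% / 20.47% = 0.9630
β_Orrin = 0.556 × 53.55% / 20.47% = 1.4545
β_Quill = 0.540 × 29.42% / 20.47% = 0.7761
β_P = Σ w_i β_i = 0.27×0.7189 + 0.27×0.9630 + 0.17×1.4545 + 0.29×0.7761 = 0.9264
MRP = 11.92% − 3.38% = 8.54%
E(R_P) = R_f + β_P × MRP = 3.38% + 0.9264 × 8.54% = 11.29%

11.29%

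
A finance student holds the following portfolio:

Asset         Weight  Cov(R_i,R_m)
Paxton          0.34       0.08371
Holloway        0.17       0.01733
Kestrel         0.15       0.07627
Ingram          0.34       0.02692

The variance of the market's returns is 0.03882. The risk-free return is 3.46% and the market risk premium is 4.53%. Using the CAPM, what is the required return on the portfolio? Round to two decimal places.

9.53%

β_Paxton = 0.08371 / 0.03882 = 2.1564
β_Holloway = 0.01733 / 0.03882 = 0.4464
β_Kestrel = 0.07627 / 0.03882 = 1.9647
β_Ingram = 0.02692 / 0.03882 = 0.6935
β_P = Σ w_i β_i = 0.34×2.1564 + 0.17×0.4464 + 0.15×1.9647 + 0.34×0.6935 = 1.3396
E(R_P) = R_f + β_P × MRP = 3.46% + 1.3396 × 4.53% = 9.53%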